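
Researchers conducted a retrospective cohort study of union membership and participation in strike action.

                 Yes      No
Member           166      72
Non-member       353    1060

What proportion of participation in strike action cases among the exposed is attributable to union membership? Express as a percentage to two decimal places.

64.18

Cells: a = 166, b = 72, c = 353, d = 1060.
Risk in exposed = 166/238 = 0.69748; risk in unexposed = 353/1413 = 0.24982.
RR = 0.69748/0.24982 = 2.79189
AR% = (RR − 1)/RR × 100 = (2.79189 − 1)/2.79189 × 100 = 64.1820%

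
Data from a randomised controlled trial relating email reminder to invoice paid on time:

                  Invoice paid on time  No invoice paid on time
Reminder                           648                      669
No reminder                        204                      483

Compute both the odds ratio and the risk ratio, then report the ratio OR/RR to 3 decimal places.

1.384

Cells: a = 648, b = 669, c = 204, d = 483.
OR = (648·483)/(669·204) = 312984/136476 = 2.29333
Risk in exposed = 648/1317 = 0.49203; risk in unexposed = 204/687 = 0.29694; RR = 1.65697
OR/RR = 2.29333 / 1.65697 = 1.38404
The outcome is not rare, so the OR lies further from 1 than the RR.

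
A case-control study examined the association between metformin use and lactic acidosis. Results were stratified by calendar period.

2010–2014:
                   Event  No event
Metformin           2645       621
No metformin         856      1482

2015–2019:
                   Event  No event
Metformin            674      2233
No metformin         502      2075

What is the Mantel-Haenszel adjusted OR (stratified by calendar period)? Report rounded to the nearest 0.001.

3.190

OR_MH = Σ(aᵢdᵢ/nᵢ) / Σ(bᵢcᵢ/nᵢ), where nᵢ is the stratum total.
Stratum 1 (2010–2014): n = 5604; a·d/n = 2645·1482/5604 = 699.4807; b·c/n = 621·856/5604 = 94.8565
Stratum 2 (2015–2019): n = 5484; a·d/n = 674·2075/5484 = 255.0237; b·c/n = 2233·502/5484 = 204.4066
OR_MH = (699.4807 + 255.0237) / (94.8565 + 204.4066) = 954.5044 / 299.2632 = 3.18952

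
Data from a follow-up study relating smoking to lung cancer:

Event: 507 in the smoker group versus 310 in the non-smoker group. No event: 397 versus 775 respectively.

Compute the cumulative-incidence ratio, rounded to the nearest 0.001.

From the description: a = 507, b = 397, c = 310, d = 775.
Risk in exposed = 507/904 = 0.56084; risk in unexposed = 310/1085 = 0.28571.
RR = 0.56084 / 0.28571 = 1.96294
The risk among the exposed is 1.96 times that among the unexposed.

1.963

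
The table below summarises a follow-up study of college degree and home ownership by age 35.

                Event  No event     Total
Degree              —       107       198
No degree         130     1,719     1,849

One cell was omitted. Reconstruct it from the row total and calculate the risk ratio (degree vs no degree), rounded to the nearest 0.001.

The missing cell is in the exposed row: 198 − 107 = 91.
So a = 91, b = 107, c = 130, d = 1719.
RR = [a/(a+b)] / [c/(c+d)] = (91/198) / (130/1849) = 0.45960/0.07031 = 6.53687

6.537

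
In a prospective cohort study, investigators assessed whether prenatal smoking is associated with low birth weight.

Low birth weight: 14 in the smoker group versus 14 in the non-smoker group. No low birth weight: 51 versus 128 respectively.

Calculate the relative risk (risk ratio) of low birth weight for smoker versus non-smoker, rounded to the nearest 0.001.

2.185

From the description: a = 14, b = 51, c = 14, d = 128.
Risk in exposed = 14/65 = 0.21538; risk in unexposed = 14/142 = 0.09859.
RR = 0.21538 / 0.09859 = 2.18462
The risk among the exposed is 2.18 times that among the unexposed.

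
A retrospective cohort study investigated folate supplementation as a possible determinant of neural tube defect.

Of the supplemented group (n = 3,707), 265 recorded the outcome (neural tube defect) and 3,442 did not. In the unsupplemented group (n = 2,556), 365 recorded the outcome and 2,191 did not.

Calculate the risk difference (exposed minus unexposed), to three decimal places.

-0.071

From the description: a = 265, b = 3442, c = 365, d = 2191.
Risk in exposed = 265/3707 = 0.071486; risk in unexposed = 365/2556 = 0.142801.
Risk difference = 0.071486 − 0.142801 = -0.071315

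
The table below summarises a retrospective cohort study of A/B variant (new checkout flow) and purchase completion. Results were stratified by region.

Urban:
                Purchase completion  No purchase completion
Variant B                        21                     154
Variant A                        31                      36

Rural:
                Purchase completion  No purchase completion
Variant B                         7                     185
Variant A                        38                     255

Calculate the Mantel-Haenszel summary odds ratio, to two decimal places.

0.20

OR_MH = Σ(aᵢdᵢ/nᵢ) / Σ(bᵢcᵢ/nᵢ), where nᵢ is the stratum total.
Stratum 1 (Urban): n = 242; a·d/n = 21·36/242 = 3.1240; b·c/n = 154·31/242 = 19.7273
Stratum 2 (Rural): n = 485; a·d/n = 7·255/485 = 3.6804; b·c/n = 185·38/485 = 14.4948
OR_MH = (3.1240 + 3.6804) / (19.7273 + 14.4948) = 6.8044 / 34.2221 = 0.19883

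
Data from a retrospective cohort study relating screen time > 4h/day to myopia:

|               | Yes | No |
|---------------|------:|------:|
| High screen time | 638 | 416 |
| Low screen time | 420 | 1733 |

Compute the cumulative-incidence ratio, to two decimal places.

Cells: a = 638, b = 416, c = 420, d = 1733.
Risk in exposed = 638/1054 = 0.60531; risk in unexposed = 420/2153 = 0.19508.
RR = 0.60531 / 0.19508 = 3.10295
The risk among the exposed is 3.10 times that among the unexposed.

3.10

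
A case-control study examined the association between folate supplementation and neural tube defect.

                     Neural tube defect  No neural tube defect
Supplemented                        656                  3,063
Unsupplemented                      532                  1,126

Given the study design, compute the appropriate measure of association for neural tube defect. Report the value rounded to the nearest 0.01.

Cells: a = 656, b = 3063, c = 532, d = 1126.
This is a case-control study: participants were sampled on outcome status, so risks in the source population cannot be estimated directly — relative risk is not valid here. The odds ratio is the appropriate measure.
OR = (a·d)/(b·c) = (656 × 1126) / (3063 × 532) = 738656 / 1629516 = 0.45330

0.45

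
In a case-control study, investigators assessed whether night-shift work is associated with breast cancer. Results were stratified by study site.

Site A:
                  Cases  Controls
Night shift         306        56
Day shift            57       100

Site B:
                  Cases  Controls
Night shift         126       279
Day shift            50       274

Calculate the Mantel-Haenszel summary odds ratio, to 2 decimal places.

4.20

OR_MH = Σ(aᵢdᵢ/nᵢ) / Σ(bᵢcᵢ/nᵢ), where nᵢ is the stratum total.
Stratum 1 (Site A): n = 519; a·d/n = 306·100/519 = 58.9595; b·c/n = 56·57/519 = 6.1503
Stratum 2 (Site B): n = 729; a·d/n = 126·274/729 = 47.3580; b·c/n = 279·50/729 = 19.1358
OR_MH = (58.9595 + 47.3580) / (6.1503 + 19.1358) = 106.3176 / 25.2861 = 4.20459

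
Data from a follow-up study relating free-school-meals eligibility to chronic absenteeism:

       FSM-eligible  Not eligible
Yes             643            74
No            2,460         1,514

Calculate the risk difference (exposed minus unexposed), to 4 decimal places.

0.1606

Reading the table with exposure as columns: a = 643 (FSM-eligible, case), b = 2460 (FSM-eligible, non-case), c = 74 (Not eligible, case), d = 1514.
Risk in exposed = 643/3103 = 0.207219; risk in unexposed = 74/1588 = 0.046599.
Risk difference = 0.207219 − 0.046599 = 0.160619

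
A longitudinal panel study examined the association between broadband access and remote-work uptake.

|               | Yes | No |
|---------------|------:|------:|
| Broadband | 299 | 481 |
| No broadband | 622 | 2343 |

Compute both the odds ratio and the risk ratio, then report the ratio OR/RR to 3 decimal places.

1.281

Cells: a = 299, b = 481, c = 622, d = 2343.
OR = (299·2343)/(481·622) = 700557/299182 = 2.34157
Risk in exposed = 299/780 = 0.38333; risk in unexposed = 622/2965 = 0.20978; RR = 1.82730
OR/RR = 2.34157 / 1.82730 = 1.28144
The outcome is not rare, so the OR lies further from 1 than the RR.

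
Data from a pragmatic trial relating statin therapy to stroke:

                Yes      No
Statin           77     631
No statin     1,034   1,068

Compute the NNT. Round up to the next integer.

3

Risk in treated group = 77/708 = 0.10876; risk in control = 1034/2102 = 0.49191.
Absolute risk reduction = 0.49191 − 0.10876 = 0.38316
NNT = 1 / ARR = 1 / 0.38316 = 2.610 → round up → 3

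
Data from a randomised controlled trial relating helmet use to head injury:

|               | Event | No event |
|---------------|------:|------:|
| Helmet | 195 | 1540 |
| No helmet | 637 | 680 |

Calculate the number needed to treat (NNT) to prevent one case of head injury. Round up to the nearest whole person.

3

Risk in treated group = 195/1735 = 0.11239; risk in control = 637/1317 = 0.48368.
Absolute risk reduction = 0.48368 − 0.11239 = 0.37128
NNT = 1 / ARR = 1 / 0.37128 = 2.693 → round up → 3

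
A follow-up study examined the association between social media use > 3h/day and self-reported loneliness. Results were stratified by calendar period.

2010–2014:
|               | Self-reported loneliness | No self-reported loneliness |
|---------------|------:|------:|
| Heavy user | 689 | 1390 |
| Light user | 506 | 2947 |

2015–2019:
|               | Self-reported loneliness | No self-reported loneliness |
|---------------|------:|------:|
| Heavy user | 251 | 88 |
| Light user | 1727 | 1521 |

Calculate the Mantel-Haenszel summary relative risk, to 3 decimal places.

RR_MH = Σ(aᵢ·n₀ᵢ/nᵢ) / Σ(cᵢ·n₁ᵢ/nᵢ), with n₁ᵢ = aᵢ+bᵢ (exposed), n₀ᵢ = cᵢ+dᵢ (unexposed), nᵢ = n₁ᵢ+n₀ᵢ.
Stratum 1 (2010–2014): n₁ = 2079, n₀ = 3453, n = 5532; a·n₀/n = 689·3453/5532 = 430.0645; c·n₁/n = 506·2079/5532 = 190.1616
Stratum 2 (2015–2019): n₁ = 339, n₀ = 3248, n = 3587; a·n₀/n = 251·3248/3587 = 227.2785; c·n₁/n = 1727·339/3587 = 163.2152
RR_MH = (430.0645 + 227.2785) / (190.1616 + 163.2152) = 657.3430 / 353.3768 = 1.86018

1.860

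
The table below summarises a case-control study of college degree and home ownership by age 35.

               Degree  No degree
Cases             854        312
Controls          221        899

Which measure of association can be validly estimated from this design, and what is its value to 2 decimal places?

11.13

Reading the table with exposure as columns: a = 854 (Degree, case), b = 221 (Degree, non-case), c = 312 (No degree, case), d = 899.
This is a case-control study: participants were sampled on outcome status, so risks in the source population cannot be estimated directly — relative risk is not valid here. The odds ratio is the appropriate measure.
OR = (a·d)/(b·c) = (854 × 899) / (221 × 312) = 767746 / 68952 = 11.13450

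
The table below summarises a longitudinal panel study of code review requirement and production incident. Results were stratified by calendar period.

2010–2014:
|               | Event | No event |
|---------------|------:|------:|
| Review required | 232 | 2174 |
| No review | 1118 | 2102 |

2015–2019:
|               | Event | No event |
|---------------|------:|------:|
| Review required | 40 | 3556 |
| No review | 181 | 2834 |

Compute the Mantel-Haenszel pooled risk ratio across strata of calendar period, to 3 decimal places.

RR_MH = Σ(aᵢ·n₀ᵢ/nᵢ) / Σ(cᵢ·n₁ᵢ/nᵢ), with n₁ᵢ = aᵢ+bᵢ (exposed), n₀ᵢ = cᵢ+dᵢ (unexposed), nᵢ = n₁ᵢ+n₀ᵢ.
Stratum 1 (2010–2014): n₁ = 2406, n₀ = 3220, n = 5626; a·n₀/n = 232·3220/5626 = 132.7835; c·n₁/n = 1118·2406/5626 = 478.1209
Stratum 2 (2015–2019): n₁ = 3596, n₀ = 3015, n = 6611; a·n₀/n = 40·3015/6611 = 18.2423; c·n₁/n = 181·3596/6611 = 98.4535
RR_MH = (132.7835 + 18.2423) / (478.1209 + 98.4535) = 151.0258 / 576.5744 = 0.26194

0.262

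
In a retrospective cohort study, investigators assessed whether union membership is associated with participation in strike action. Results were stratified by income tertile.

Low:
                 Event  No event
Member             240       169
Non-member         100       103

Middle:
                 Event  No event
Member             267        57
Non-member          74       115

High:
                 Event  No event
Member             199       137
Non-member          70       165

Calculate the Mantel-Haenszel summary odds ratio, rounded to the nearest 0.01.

3.00

OR_MH = Σ(aᵢdᵢ/nᵢ) / Σ(bᵢcᵢ/nᵢ), where nᵢ is the stratum total.
Stratum 1 (Low): n = 612; a·d/n = 240·103/612 = 40.3922; b·c/n = 169·100/612 = 27.6144
Stratum 2 (Middle): n = 513; a·d/n = 267·115/513 = 59.8538; b·c/n = 57·74/513 = 8.2222
Stratum 3 (High): n = 571; a·d/n = 199·165/571 = 57.5044; b·c/n = 137·70/571 = 16.7951
OR_MH = (40.3922 + 59.8538 + 57.5044) / (27.6144 + 8.2222 + 16.7951) = 157.7503 / 52.6317 = 2.99725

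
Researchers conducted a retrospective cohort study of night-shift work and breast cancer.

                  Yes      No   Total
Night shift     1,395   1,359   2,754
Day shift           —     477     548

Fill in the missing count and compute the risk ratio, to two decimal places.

The missing cell is in the unexposed row: 548 − 477 = 71.
So a = 1395, b = 1359, c = 71, d = 477.
RR = [a/(a+b)] / [c/(c+d)] = (1395/2754) / (71/548) = 0.50654/0.12956 = 3.90960

3.91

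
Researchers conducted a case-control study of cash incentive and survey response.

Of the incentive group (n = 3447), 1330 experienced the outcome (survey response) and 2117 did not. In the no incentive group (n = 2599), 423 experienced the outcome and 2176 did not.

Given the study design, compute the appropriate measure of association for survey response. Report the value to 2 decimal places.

3.23

From the description: a = 1330, b = 2117, c = 423, d = 2176.
This is a case-control study: participants were sampled on outcome status, so risks in the source population cannot be estimated directly — relative risk is not valid here. The odds ratio is the appropriate measure.
OR = (a·d)/(b·c) = (1330 × 2176) / (2117 × 423) = 2894080 / 895491 = 3.23184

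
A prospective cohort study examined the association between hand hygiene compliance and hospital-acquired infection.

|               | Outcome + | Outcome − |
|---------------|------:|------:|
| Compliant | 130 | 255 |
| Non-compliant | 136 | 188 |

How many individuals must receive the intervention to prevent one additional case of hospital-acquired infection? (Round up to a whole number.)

13

Risk in treated group = 130/385 = 0.33766; risk in control = 136/324 = 0.41975.
Absolute risk reduction = 0.41975 − 0.33766 = 0.08209
NNT = 1 / ARR = 1 / 0.08209 = 12.182 → round up → 13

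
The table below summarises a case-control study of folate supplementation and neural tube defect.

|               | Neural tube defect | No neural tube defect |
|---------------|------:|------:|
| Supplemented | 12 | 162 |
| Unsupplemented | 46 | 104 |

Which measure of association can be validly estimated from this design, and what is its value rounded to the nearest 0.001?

Cells: a = 12, b = 162, c = 46, d = 104.
This is a case-control study: participants were sampled on outcome status, so risks in the source population cannot be estimated directly — relative risk is not valid here. The odds ratio is the appropriate measure.
OR = (a·d)/(b·c) = (12 × 104) / (162 × 46) = 1248 / 7452 = 0.16747

0.167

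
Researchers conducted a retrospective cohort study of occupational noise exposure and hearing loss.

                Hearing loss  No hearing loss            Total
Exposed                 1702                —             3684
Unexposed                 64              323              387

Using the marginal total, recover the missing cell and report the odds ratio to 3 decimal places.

4.334

The missing cell is in the exposed row: 3684 − 1702 = 1982.
So a = 1702, b = 1982, c = 64, d = 323.
OR = (a·d)/(b·c) = (1702 × 323) / (1982 × 64) = 549746 / 126848 = 4.33390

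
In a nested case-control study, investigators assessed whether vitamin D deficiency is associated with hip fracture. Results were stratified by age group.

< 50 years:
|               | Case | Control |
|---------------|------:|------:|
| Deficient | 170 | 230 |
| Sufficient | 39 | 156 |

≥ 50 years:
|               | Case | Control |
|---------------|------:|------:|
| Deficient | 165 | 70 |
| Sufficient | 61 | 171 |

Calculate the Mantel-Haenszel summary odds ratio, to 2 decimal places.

4.33

OR_MH = Σ(aᵢdᵢ/nᵢ) / Σ(bᵢcᵢ/nᵢ), where nᵢ is the stratum total.
Stratum 1 (< 50 years): n = 595; a·d/n = 170·156/595 = 44.5714; b·c/n = 230·39/595 = 15.0756
Stratum 2 (≥ 50 years): n = 467; a·d/n = 165·171/467 = 60.4176; b·c/n = 70·61/467 = 9.1435
OR_MH = (44.5714 + 60.4176) / (15.0756 + 9.1435) = 104.9890 / 24.2191 = 4.33497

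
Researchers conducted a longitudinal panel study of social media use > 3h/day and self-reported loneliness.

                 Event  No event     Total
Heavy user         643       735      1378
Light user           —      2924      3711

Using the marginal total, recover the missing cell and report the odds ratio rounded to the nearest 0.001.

3.250

The missing cell is in the unexposed row: 3711 − 2924 = 787.
So a = 643, b = 735, c = 787, d = 2924.
OR = (a·d)/(b·c) = (643 × 2924) / (735 × 787) = 1880132 / 578445 = 3.25032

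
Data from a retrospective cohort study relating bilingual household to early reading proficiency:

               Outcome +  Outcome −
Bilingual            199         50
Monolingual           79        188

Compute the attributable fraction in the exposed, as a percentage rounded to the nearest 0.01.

Cells: a = 199, b = 50, c = 79, d = 188.
Risk in exposed = 199/249 = 0.79920; risk in unexposed = 79/267 = 0.29588.
RR = 0.79920/0.29588 = 2.70108
AR% = (RR − 1)/RR × 100 = (2.70108 − 1)/2.70108 × 100 = 62.9778%

62.98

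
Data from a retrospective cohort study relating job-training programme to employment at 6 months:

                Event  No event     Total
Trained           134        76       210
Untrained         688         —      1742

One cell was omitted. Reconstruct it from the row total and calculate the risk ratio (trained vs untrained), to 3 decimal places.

1.616

The missing cell is in the unexposed row: 1742 − 688 = 1054.
So a = 134, b = 76, c = 688, d = 1054.
RR = [a/(a+b)] / [c/(c+d)] = (134/210) / (688/1742) = 0.63810/0.39495 = 1.61564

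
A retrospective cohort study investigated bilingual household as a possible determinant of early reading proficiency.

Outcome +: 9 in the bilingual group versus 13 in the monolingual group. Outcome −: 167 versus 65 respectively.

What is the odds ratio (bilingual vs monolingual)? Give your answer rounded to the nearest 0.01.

0.27

From the description: a = 9, b = 167, c = 13, d = 65.
OR = (a·d)/(b·c) = (9 × 65) / (167 × 13) = 585 / 2171 = 0.26946
Exposure is associated with lower odds of early reading proficiency (OR = 0.27 < 1).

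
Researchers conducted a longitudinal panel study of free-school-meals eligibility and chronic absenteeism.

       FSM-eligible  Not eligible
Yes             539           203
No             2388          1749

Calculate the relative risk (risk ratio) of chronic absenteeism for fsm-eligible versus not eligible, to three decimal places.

1.771

Reading the table with exposure as columns: a = 539 (FSM-eligible, case), b = 2388 (FSM-eligible, non-case), c = 203 (Not eligible, case), d = 1749.
Risk in exposed = 539/2927 = 0.18415; risk in unexposed = 203/1952 = 0.10400.
RR = 0.18415 / 0.10400 = 1.77072
The risk among the exposed is 1.77 times that among the unexposed.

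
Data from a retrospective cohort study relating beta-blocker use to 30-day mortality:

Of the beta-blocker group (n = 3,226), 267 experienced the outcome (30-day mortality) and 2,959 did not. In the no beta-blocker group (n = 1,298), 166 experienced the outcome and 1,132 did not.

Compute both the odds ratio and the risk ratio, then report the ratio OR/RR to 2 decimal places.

0.95

From the description: a = 267, b = 2959, c = 166, d = 1132.
OR = (267·1132)/(2959·166) = 302244/491194 = 0.61533
Risk in exposed = 267/3226 = 0.08277; risk in unexposed = 166/1298 = 0.12789; RR = 0.64716
OR/RR = 0.61533 / 0.64716 = 0.95080
The outcome is not rare, so the OR lies further from 1 than the RR.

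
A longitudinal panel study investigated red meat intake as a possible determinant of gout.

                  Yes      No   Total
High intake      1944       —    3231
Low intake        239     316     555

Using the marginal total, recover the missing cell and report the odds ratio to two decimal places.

The missing cell is in the exposed row: 3231 − 1944 = 1287.
So a = 1944, b = 1287, c = 239, d = 316.
OR = (a·d)/(b·c) = (1944 × 316) / (1287 × 239) = 614304 / 307593 = 1.99713

2.00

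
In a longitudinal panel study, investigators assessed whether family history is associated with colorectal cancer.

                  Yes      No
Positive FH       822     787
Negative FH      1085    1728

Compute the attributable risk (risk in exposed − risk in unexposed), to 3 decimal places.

0.125

Cells: a = 822, b = 787, c = 1085, d = 1728.
Risk in exposed = 822/1609 = 0.510876; risk in unexposed = 1085/2813 = 0.385709.
Risk difference = 0.510876 − 0.385709 = 0.125167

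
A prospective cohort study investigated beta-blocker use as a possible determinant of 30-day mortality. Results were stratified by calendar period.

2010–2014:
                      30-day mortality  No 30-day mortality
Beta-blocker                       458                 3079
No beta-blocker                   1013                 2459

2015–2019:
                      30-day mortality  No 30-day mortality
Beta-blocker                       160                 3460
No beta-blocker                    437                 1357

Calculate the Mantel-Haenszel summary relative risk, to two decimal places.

RR_MH = Σ(aᵢ·n₀ᵢ/nᵢ) / Σ(cᵢ·n₁ᵢ/nᵢ), with n₁ᵢ = aᵢ+bᵢ (exposed), n₀ᵢ = cᵢ+dᵢ (unexposed), nᵢ = n₁ᵢ+n₀ᵢ.
Stratum 1 (2010–2014): n₁ = 3537, n₀ = 3472, n = 7009; a·n₀/n = 458·3472/7009 = 226.8763; c·n₁/n = 1013·3537/7009 = 511.1972
Stratum 2 (2015–2019): n₁ = 3620, n₀ = 1794, n = 5414; a·n₀/n = 160·1794/5414 = 53.0181; c·n₁/n = 437·3620/5414 = 292.1943
RR_MH = (226.8763 + 53.0181) / (511.1972 + 292.1943) = 279.8944 / 803.3915 = 0.34839

0.35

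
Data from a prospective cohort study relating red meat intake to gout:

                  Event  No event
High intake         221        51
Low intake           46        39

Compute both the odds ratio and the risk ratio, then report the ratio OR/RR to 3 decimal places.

Cells: a = 221, b = 51, c = 46, d = 39.
OR = (221·39)/(51·46) = 8619/2346 = 3.67391
Risk in exposed = 221/272 = 0.81250; risk in unexposed = 46/85 = 0.54118; RR = 1.50136
OR/RR = 3.67391 / 1.50136 = 2.44706
The outcome is not rare, so the OR lies further from 1 than the RR.

2.447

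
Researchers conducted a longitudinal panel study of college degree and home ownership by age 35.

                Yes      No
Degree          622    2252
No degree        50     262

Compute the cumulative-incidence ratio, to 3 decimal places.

Cells: a = 622, b = 2252, c = 50, d = 262.
Risk in exposed = 622/2874 = 0.21642; risk in unexposed = 50/312 = 0.16026.
RR = 0.21642 / 0.16026 = 1.35048
The risk among the exposed is 1.35 times that among the unexposed.

1.350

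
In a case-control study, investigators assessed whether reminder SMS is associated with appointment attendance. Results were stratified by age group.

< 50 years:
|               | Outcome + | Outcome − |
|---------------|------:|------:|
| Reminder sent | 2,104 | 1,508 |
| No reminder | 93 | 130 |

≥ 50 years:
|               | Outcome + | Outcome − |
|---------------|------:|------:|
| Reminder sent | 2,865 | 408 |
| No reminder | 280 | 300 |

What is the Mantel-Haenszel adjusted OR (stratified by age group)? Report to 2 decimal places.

4.45

OR_MH = Σ(aᵢdᵢ/nᵢ) / Σ(bᵢcᵢ/nᵢ), where nᵢ is the stratum total.
Stratum 1 (< 50 years): n = 3835; a·d/n = 2104·130/3835 = 71.3220; b·c/n = 1508·93/3835 = 36.5695
Stratum 2 (≥ 50 years): n = 3853; a·d/n = 2865·300/3853 = 223.0729; b·c/n = 408·280/3853 = 29.6496
OR_MH = (71.3220 + 223.0729) / (36.5695 + 29.6496) = 294.3950 / 66.2191 = 4.44577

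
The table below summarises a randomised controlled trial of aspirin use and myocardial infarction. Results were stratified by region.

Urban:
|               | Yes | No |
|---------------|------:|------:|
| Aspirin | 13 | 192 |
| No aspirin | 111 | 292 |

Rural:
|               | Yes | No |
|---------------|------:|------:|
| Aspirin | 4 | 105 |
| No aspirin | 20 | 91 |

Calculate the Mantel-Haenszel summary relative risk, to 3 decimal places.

RR_MH = Σ(aᵢ·n₀ᵢ/nᵢ) / Σ(cᵢ·n₁ᵢ/nᵢ), with n₁ᵢ = aᵢ+bᵢ (exposed), n₀ᵢ = cᵢ+dᵢ (unexposed), nᵢ = n₁ᵢ+n₀ᵢ.
Stratum 1 (Urban): n₁ = 205, n₀ = 403, n = 608; a·n₀/n = 13·403/608 = 8.6168; c·n₁/n = 111·205/608 = 37.4260
Stratum 2 (Rural): n₁ = 109, n₀ = 111, n = 220; a·n₀/n = 4·111/220 = 2.0182; c·n₁/n = 20·109/220 = 9.9091
RR_MH = (8.6168 + 2.0182) / (37.4260 + 9.9091) = 10.6350 / 47.3351 = 0.22467

0.225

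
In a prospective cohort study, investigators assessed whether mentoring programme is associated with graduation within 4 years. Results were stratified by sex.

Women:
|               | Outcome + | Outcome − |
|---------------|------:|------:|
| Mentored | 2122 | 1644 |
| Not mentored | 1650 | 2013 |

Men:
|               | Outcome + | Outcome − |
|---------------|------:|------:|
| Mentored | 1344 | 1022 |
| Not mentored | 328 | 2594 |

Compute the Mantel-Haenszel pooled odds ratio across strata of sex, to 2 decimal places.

2.88

OR_MH = Σ(aᵢdᵢ/nᵢ) / Σ(bᵢcᵢ/nᵢ), where nᵢ is the stratum total.
Stratum 1 (Women): n = 7429; a·d/n = 2122·2013/7429 = 574.9880; b·c/n = 1644·1650/7429 = 365.1366
Stratum 2 (Men): n = 5288; a·d/n = 1344·2594/5288 = 659.2920; b·c/n = 1022·328/5288 = 63.3918
OR_MH = (574.9880 + 659.2920) / (365.1366 + 63.3918) = 1234.2800 / 428.5285 = 2.88028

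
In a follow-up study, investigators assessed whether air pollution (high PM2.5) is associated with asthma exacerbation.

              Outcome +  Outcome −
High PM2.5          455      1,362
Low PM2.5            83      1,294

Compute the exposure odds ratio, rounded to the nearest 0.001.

5.208

Cells: a = 455, b = 1362, c = 83, d = 1294.
OR = (a·d)/(b·c) = (455 × 1294) / (1362 × 83) = 588770 / 113046 = 5.20823
The odds of asthma exacerbation are about 5.21 times as high in the high pm2.5 group.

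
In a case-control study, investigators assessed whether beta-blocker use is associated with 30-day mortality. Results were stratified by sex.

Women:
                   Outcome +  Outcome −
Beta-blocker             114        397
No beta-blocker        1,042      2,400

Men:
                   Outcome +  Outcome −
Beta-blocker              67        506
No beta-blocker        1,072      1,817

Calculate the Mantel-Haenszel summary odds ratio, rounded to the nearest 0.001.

0.399

OR_MH = Σ(aᵢdᵢ/nᵢ) / Σ(bᵢcᵢ/nᵢ), where nᵢ is the stratum total.
Stratum 1 (Women): n = 3953; a·d/n = 114·2400/3953 = 69.2133; b·c/n = 397·1042/3953 = 104.6481
Stratum 2 (Men): n = 3462; a·d/n = 67·1817/3462 = 35.1644; b·c/n = 506·1072/3462 = 156.6817
OR_MH = (69.2133 + 35.1644) / (104.6481 + 156.6817) = 104.3776 / 261.3298 = 0.39941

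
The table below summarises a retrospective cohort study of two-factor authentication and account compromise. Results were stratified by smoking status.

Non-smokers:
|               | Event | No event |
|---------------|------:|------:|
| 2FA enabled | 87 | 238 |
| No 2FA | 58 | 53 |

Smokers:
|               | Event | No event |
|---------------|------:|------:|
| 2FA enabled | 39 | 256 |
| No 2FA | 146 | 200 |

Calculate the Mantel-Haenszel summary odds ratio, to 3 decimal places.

0.253

OR_MH = Σ(aᵢdᵢ/nᵢ) / Σ(bᵢcᵢ/nᵢ), where nᵢ is the stratum total.
Stratum 1 (Non-smokers): n = 436; a·d/n = 87·53/436 = 10.5757; b·c/n = 238·58/436 = 31.6606
Stratum 2 (Smokers): n = 641; a·d/n = 39·200/641 = 12.1685; b·c/n = 256·146/641 = 58.3089
OR_MH = (10.5757 + 12.1685) / (31.6606 + 58.3089) = 22.7442 / 89.9694 = 0.25280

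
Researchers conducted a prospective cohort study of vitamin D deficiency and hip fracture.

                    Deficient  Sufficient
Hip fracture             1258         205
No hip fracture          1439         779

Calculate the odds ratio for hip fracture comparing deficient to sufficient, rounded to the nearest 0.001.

Reading the table with exposure as columns: a = 1258 (Deficient, case), b = 1439 (Deficient, non-case), c = 205 (Sufficient, case), d = 779.
OR = (a·d)/(b·c) = (1258 × 779) / (1439 × 205) = 979982 / 294995 = 3.32203
The odds of hip fracture are about 3.32 times as high in the deficient group.

3.322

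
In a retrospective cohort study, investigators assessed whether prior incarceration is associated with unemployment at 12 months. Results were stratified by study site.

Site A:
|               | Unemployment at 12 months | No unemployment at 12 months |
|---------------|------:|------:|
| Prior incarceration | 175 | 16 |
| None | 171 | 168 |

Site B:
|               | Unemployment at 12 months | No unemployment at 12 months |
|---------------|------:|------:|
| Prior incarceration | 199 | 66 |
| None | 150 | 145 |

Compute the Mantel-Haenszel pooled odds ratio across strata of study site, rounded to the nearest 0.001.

4.685

OR_MH = Σ(aᵢdᵢ/nᵢ) / Σ(bᵢcᵢ/nᵢ), where nᵢ is the stratum total.
Stratum 1 (Site A): n = 530; a·d/n = 175·168/530 = 55.4717; b·c/n = 16·171/530 = 5.1623
Stratum 2 (Site B): n = 560; a·d/n = 199·145/560 = 51.5268; b·c/n = 66·150/560 = 17.6786
OR_MH = (55.4717 + 51.5268) / (5.1623 + 17.6786) = 106.9985 / 22.8408 = 4.68453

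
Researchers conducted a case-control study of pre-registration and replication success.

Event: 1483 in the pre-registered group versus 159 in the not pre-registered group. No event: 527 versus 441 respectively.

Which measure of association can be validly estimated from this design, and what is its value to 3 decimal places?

From the description: a = 1483, b = 527, c = 159, d = 441.
This is a case-control study: participants were sampled on outcome status, so risks in the source population cannot be estimated directly — relative risk is not valid here. The odds ratio is the appropriate measure.
OR = (a·d)/(b·c) = (1483 × 441) / (527 × 159) = 654003 / 83793 = 7.80498

7.805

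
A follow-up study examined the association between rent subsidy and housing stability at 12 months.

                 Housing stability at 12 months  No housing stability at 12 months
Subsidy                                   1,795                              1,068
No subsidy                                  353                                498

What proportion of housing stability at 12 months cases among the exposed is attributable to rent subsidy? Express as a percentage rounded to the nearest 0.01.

Cells: a = 1795, b = 1068, c = 353, d = 498.
Risk in exposed = 1795/2863 = 0.62696; risk in unexposed = 353/851 = 0.41481.
RR = 0.62696/0.41481 = 1.51146
AR% = (RR − 1)/RR × 100 = (1.51146 − 1)/1.51146 × 100 = 33.8390%

33.84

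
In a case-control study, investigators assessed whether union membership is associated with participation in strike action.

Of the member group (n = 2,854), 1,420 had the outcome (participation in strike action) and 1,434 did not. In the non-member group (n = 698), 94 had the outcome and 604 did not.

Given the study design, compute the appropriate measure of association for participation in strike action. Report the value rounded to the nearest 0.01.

6.36

From the description: a = 1420, b = 1434, c = 94, d = 604.
This is a case-control study: participants were sampled on outcome status, so risks in the source population cannot be estimated directly — relative risk is not valid here. The odds ratio is the appropriate measure.
OR = (a·d)/(b·c) = (1420 × 604) / (1434 × 94) = 857680 / 134796 = 6.36280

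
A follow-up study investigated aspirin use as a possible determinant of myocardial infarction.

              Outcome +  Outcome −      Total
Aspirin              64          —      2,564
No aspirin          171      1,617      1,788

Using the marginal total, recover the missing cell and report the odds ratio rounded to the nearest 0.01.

0.24

The missing cell is in the exposed row: 2564 − 64 = 2500.
So a = 64, b = 2500, c = 171, d = 1617.
OR = (a·d)/(b·c) = (64 × 1617) / (2500 × 171) = 103488 / 427500 = 0.24208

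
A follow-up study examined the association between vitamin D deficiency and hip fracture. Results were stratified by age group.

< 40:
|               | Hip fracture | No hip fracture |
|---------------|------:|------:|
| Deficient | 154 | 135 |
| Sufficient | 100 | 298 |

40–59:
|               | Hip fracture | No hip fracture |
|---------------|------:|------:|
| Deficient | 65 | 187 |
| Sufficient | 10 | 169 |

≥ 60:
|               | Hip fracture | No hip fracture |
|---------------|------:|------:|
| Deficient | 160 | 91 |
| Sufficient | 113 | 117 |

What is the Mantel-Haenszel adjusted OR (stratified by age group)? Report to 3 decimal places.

OR_MH = Σ(aᵢdᵢ/nᵢ) / Σ(bᵢcᵢ/nᵢ), where nᵢ is the stratum total.
Stratum 1 (< 40): n = 687; a·d/n = 154·298/687 = 66.8006; b·c/n = 135·100/687 = 19.6507
Stratum 2 (40–59): n = 431; a·d/n = 65·169/431 = 25.4872; b·c/n = 187·10/431 = 4.3387
Stratum 3 (≥ 60): n = 481; a·d/n = 160·117/481 = 38.9189; b·c/n = 91·113/481 = 21.3784
OR_MH = (66.8006 + 25.4872 + 38.9189) / (19.6507 + 4.3387 + 21.3784) = 131.2067 / 45.3678 = 2.89207

2.892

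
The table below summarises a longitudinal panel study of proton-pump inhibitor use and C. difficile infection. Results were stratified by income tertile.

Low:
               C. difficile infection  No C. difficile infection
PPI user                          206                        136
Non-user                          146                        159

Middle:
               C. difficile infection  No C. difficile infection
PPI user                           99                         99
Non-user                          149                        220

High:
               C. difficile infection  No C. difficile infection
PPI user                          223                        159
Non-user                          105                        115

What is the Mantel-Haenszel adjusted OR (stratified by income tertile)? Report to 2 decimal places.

1.56

OR_MH = Σ(aᵢdᵢ/nᵢ) / Σ(bᵢcᵢ/nᵢ), where nᵢ is the stratum total.
Stratum 1 (Low): n = 647; a·d/n = 206·159/647 = 50.6244; b·c/n = 136·146/647 = 30.6893
Stratum 2 (Middle): n = 567; a·d/n = 99·220/567 = 38.4127; b·c/n = 99·149/567 = 26.0159
Stratum 3 (High): n = 602; a·d/n = 223·115/602 = 42.5997; b·c/n = 159·105/602 = 27.7326
OR_MH = (50.6244 + 38.4127 + 42.5997) / (30.6893 + 26.0159 + 27.7326) = 131.6368 / 84.4378 = 1.55898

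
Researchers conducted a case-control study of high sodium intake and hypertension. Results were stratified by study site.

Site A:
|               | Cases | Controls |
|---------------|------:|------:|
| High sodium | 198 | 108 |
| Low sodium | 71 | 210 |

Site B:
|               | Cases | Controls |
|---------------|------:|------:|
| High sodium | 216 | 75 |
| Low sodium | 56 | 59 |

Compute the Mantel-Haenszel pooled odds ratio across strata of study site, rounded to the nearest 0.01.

4.37

OR_MH = Σ(aᵢdᵢ/nᵢ) / Σ(bᵢcᵢ/nᵢ), where nᵢ is the stratum total.
Stratum 1 (Site A): n = 587; a·d/n = 198·210/587 = 70.8348; b·c/n = 108·71/587 = 13.0630
Stratum 2 (Site B): n = 406; a·d/n = 216·59/406 = 31.3892; b·c/n = 75·56/406 = 10.3448
OR_MH = (70.8348 + 31.3892) / (13.0630 + 10.3448) = 102.2239 / 23.4079 = 4.36708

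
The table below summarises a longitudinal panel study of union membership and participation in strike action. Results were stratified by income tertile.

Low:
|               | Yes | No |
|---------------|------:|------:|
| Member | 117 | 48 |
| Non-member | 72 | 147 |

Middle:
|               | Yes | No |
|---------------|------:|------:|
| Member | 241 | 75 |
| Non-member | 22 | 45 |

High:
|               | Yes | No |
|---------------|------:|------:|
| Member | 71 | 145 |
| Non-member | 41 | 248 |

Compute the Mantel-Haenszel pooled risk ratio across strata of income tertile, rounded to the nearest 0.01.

2.24

RR_MH = Σ(aᵢ·n₀ᵢ/nᵢ) / Σ(cᵢ·n₁ᵢ/nᵢ), with n₁ᵢ = aᵢ+bᵢ (exposed), n₀ᵢ = cᵢ+dᵢ (unexposed), nᵢ = n₁ᵢ+n₀ᵢ.
Stratum 1 (Low): n₁ = 165, n₀ = 219, n = 384; a·n₀/n = 117·219/384 = 66.7266; c·n₁/n = 72·165/384 = 30.9375
Stratum 2 (Middle): n₁ = 316, n₀ = 67, n = 383; a·n₀/n = 241·67/383 = 42.1593; c·n₁/n = 22·316/383 = 18.1514
Stratum 3 (High): n₁ = 216, n₀ = 289, n = 505; a·n₀/n = 71·289/505 = 40.6317; c·n₁/n = 41·216/505 = 17.5366
RR_MH = (66.7266 + 42.1593 + 40.6317) / (30.9375 + 18.1514 + 17.5366) = 149.5175 / 66.6256 = 2.24415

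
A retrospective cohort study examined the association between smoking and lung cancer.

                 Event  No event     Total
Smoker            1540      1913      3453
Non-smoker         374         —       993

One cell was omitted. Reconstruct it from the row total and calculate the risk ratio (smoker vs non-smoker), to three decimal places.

The missing cell is in the unexposed row: 993 − 374 = 619.
So a = 1540, b = 1913, c = 374, d = 619.
RR = [a/(a+b)] / [c/(c+d)] = (1540/3453) / (374/993) = 0.44599/0.37664 = 1.18414

1.184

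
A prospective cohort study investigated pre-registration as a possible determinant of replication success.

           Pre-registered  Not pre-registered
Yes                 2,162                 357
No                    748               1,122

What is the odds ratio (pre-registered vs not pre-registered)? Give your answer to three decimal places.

Reading the table with exposure as columns: a = 2162 (Pre-registered, case), b = 748 (Pre-registered, non-case), c = 357 (Not pre-registered, case), d = 1122.
OR = (a·d)/(b·c) = (2162 × 1122) / (748 × 357) = 2425764 / 267036 = 9.08403
The odds of replication success are about 9.08 times as high in the pre-registered group.

9.084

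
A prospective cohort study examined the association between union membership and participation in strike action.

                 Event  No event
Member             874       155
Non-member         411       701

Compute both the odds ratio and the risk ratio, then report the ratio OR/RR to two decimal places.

4.19

Cells: a = 874, b = 155, c = 411, d = 701.
OR = (874·701)/(155·411) = 612674/63705 = 9.61736
Risk in exposed = 874/1029 = 0.84937; risk in unexposed = 411/1112 = 0.36960; RR = 2.29805
OR/RR = 9.61736 / 2.29805 = 4.18501
The outcome is not rare, so the OR lies further from 1 than the RR.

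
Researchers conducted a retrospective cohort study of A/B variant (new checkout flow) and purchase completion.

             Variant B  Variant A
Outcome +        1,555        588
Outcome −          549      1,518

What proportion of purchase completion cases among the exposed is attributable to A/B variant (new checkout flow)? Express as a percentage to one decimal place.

Reading the table with exposure as columns: a = 1555 (Variant B, case), b = 549 (Variant B, non-case), c = 588 (Variant A, case), d = 1518.
Risk in exposed = 1555/2104 = 0.73907; risk in unexposed = 588/2106 = 0.27920.
RR = 0.73907/0.27920 = 2.64707
AR% = (RR − 1)/RR × 100 = (2.64707 − 1)/2.64707 × 100 = 62.2224%

62.2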